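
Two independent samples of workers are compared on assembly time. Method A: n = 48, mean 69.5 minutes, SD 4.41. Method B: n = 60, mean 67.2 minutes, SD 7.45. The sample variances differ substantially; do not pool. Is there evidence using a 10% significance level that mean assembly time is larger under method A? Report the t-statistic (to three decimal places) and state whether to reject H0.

Let group 1 = method A, group 2 = method B. H0: μ_1 = μ_2; H1: μ_1 > μ_2 (Welch's two-sample t-test, right-tailed).
t = (x̄_1 − x̄_2)/√(s_1²/n_1 + s_2²/n_2) = (69.5 − 67.2)/√(4.41²/48 + 7.45²/60) = 1.994
Welch–Satterthwaite df ≈ 98.32
p-value = P(T ≥ 1.994) ≈ 0.024
Since p ≈ 0.024 < α = 0.1, reject H0; the data support H1.

t = 1.994; reject H0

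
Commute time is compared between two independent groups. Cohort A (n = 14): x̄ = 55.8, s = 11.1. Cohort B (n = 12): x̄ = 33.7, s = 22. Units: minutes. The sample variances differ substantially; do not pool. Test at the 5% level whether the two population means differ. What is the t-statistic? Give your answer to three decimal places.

Let group 1 = cohort A, group 2 = cohort B. H0: μ_1 = μ_2; H1: μ_1 ≠ μ_2 (Welch's two-sample t-test, two-sided).
t = (x̄_1 − x̄_2)/√(s_1²/n_1 + s_2²/n_2) = (55.8 − 33.7)/√(11.1²/14 + 22²/12) = 3.153
Welch–Satterthwaite df ≈ 15.69
Two-sided p-value ≈ 0.0063
Since p ≈ 0.0063 < α = 0.05, reject H0; the evidence is statistically significant.

3.153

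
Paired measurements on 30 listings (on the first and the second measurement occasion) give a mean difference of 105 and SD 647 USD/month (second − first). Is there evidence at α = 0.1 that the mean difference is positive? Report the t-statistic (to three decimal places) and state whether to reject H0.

t = 0.889; fail to reject H0

H0: μ_d = 0; H1: μ_d > 0 (paired t-test on the differences, right-tailed).
t = d̄/(s_d/√n) = 105/(647/√30) = 0.889
df = n − 1 = 29
p-value = P(T ≥ 0.889) ≈ 0.1907
Since p ≈ 0.1907 > α = 0.1, fail to reject H0; the evidence is not statistically significant.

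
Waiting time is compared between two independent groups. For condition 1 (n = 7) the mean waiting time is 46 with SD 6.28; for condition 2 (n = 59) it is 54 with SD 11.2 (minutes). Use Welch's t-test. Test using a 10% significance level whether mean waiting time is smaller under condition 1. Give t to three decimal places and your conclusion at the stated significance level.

Let group 1 = condition 1, group 2 = condition 2. H0: μ_1 = μ_2; H1: μ_1 < μ_2 (Welch's two-sample t-test, left-tailed).
t = (x̄_1 − x̄_2)/√(s_1²/n_1 + s_2²/n_2) = (46 − 54)/√(6.28²/7 + 11.2²/59) = -2.872
Welch–Satterthwaite df ≈ 11.22
p-value = P(T ≤ -2.872) ≈ 0.007
Since p ≈ 0.007 < α = 0.1, reject H0; the data support H1.

t = -2.872; reject H0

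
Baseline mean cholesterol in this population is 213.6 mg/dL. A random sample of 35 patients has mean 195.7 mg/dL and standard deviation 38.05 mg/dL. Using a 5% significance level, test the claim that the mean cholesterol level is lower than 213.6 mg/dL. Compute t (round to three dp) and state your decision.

t = -2.783; reject H0

H0: μ = 213.6; H1: μ < 213.6 (one-sample t-test, left-tailed).
t = (x̄ − μ₀)/(s/√n) = (195.7 − 213.6)/(38.05/√35) = -2.783
df = n − 1 = 34
p-value = P(T ≤ -2.783) ≈ 0.004
Since p ≈ 0.004 < α = 0.05, reject H0; the evidence is statistically significant.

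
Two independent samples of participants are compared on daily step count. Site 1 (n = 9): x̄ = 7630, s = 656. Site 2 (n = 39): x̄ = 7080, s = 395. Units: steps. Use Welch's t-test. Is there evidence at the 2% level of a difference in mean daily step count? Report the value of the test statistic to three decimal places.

Let group 1 = site 1, group 2 = site 2. H0: μ_1 = μ_2; H1: μ_1 ≠ μ_2 (Welch's two-sample t-test, two-sided).
t = (x̄_1 − x̄_2)/√(s_1²/n_1 + s_2²/n_2) = (7630 − 7080)/√(656²/9 + 395²/39) = 2.416
Welch–Satterthwaite df ≈ 9.38
Two-sided p-value ≈ 0.0378
Since p ≈ 0.0378 > α = 0.02, fail to reject H0; the evidence is not statistically significant.

2.416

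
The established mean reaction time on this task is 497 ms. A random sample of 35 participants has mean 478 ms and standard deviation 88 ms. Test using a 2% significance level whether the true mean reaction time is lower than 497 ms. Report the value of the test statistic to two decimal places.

H0: μ = 497; H1: μ < 497 (one-sample t-test, left-tailed).
t = (x̄ − μ₀)/(s/√n) = (478 − 497)/(88/√35) = -1.28
df = n − 1 = 34
p-value = P(T ≤ -1.28) ≈ 0.105
Since p ≈ 0.105 > α = 0.02, fail to reject H0; the data do not provide sufficient evidence against H0.

-1.28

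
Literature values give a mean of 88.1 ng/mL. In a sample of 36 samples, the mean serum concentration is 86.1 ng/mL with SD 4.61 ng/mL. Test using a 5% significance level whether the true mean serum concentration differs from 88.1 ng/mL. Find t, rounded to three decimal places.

H0: μ = 88.1; H1: μ ≠ 88.1 (one-sample t-test, two-sided).
t = (x̄ − μ₀)/(s/√n) = (86.1 − 88.1)/(4.61/√36) = -2.603
df = n − 1 = 35
Two-sided p-value ≈ 0.013
Since p ≈ 0.013 < α = 0.05, reject H0; the data support H1.

-2.603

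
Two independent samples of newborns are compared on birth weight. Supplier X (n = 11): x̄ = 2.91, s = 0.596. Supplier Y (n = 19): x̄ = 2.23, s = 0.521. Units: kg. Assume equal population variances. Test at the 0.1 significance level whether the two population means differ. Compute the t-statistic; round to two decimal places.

3.27

Let group 1 = supplier X, group 2 = supplier Y. H0: μ_1 = μ_2; H1: μ_1 ≠ μ_2 (two-sample pooled-variance t-test, two-sided).
s_p² = [(11−1)·0.596² + (19−1)·0.521²]/(11+19−2) = 0.301361
t = (2.91 − 2.23)/√[0.301361·(1/11 + 1/19)] = 3.27
df = n₁ + n₂ − 2 = 28
Two-sided p-value ≈ 0.0029
Since p ≈ 0.0029 < α = 0.1, reject H0; the data support H1.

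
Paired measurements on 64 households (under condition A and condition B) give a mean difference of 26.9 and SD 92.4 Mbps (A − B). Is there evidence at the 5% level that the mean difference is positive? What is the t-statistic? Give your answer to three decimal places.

2.329

H0: μ_d = 0; H1: μ_d > 0 (paired t-test on the differences, right-tailed).
t = d̄/(s_d/√n) = 26.9/(92.4/√64) = 2.329
df = n − 1 = 63
p-value = P(T ≥ 2.329) ≈ 0.0115
Since p ≈ 0.0115 < α = 0.05, reject H0; the evidence is statistically significant.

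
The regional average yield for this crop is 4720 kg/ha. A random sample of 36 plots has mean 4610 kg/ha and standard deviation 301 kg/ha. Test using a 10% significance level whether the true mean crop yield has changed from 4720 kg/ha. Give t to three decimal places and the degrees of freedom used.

t = -2.193, df = 35

H0: μ = 4720; H1: μ ≠ 4720 (one-sample t-test, two-sided).
t = (x̄ − μ₀)/(s/√n) = (4610 − 4720)/(301/√36) = -2.193
df = n − 1 = 35
Two-sided p-value ≈ 0.0351
Since p ≈ 0.0351 < α = 0.1, reject H0; the evidence is statistically significant.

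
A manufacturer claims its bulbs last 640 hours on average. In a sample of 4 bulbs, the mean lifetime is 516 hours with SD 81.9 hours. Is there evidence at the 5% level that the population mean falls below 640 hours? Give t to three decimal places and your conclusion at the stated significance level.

t = -3.028; reject H0

H0: μ = 640; H1: μ < 640 (one-sample t-test, left-tailed).
t = (x̄ − μ₀)/(s/√n) = (516 − 640)/(81.9/√4) = -3.028
df = n − 1 = 3
p-value = P(T ≤ -3.028) ≈ 0.0282
Since p ≈ 0.0282 < α = 0.05, reject H0; the evidence is statistically significant.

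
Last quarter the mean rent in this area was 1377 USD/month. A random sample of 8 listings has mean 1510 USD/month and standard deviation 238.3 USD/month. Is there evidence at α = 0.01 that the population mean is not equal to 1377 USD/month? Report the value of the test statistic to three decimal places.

1.579

H0: μ = 1377; H1: μ ≠ 1377 (one-sample t-test, two-sided).
t = (x̄ − μ₀)/(s/√n) = (1510 − 1377)/(238.3/√8) = 1.579
df = n − 1 = 7
Two-sided p-value ≈ 0.1584
Since p ≈ 0.1584 > α = 0.01, fail to reject H0; the evidence is not statistically significant.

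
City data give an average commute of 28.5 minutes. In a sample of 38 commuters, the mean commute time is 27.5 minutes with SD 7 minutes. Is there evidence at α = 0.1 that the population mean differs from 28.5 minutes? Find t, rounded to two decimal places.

-0.88

H0: μ = 28.5; H1: μ ≠ 28.5 (one-sample t-test, two-sided).
t = (x̄ − μ₀)/(s/√n) = (27.5 − 28.5)/(7/√38) = -0.88
df = n − 1 = 37
Two-sided p-value ≈ 0.384
Since p ≈ 0.384 > α = 0.1, fail to reject H0; the evidence is not statistically significant.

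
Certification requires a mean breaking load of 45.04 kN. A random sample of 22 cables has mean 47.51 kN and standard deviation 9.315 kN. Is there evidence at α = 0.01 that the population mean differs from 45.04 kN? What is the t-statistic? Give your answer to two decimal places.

H0: μ = 45.04; H1: μ ≠ 45.04 (one-sample t-test, two-sided).
t = (x̄ − μ₀)/(s/√n) = (47.51 − 45.04)/(9.315/√22) = 1.24
df = n − 1 = 21
Two-sided p-value ≈ 0.227
Since p ≈ 0.227 > α = 0.01, fail to reject H0; the evidence is not statistically significant.

1.24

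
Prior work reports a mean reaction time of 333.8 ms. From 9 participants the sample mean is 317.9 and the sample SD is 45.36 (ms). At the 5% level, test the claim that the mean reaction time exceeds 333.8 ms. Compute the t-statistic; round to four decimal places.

H0: μ = 333.8; H1: μ > 333.8 (one-sample t-test, right-tailed).
t = (x̄ − μ₀)/(s/√n) = (317.9 − 333.8)/(45.36/√9) = -1.0516
df = n − 1 = 8
p-value = P(T ≥ -1.0516) ≈ 0.8381
Since p ≈ 0.8381 > α = 0.05, fail to reject H0; the data do not provide sufficient evidence against H0.

-1.0516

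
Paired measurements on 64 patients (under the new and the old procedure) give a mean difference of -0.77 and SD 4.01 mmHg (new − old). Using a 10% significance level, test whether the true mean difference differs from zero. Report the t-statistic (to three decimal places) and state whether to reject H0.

H0: μ_d = 0; H1: μ_d ≠ 0 (paired t-test on the differences, two-sided).
t = d̄/(s_d/√n) = -0.77/(4.01/√64) = -1.536
df = n − 1 = 63
Two-sided p-value ≈ 0.1295
Since p ≈ 0.1295 > α = 0.1, fail to reject H0; the evidence is not statistically significant.

t = -1.536; fail to reject H0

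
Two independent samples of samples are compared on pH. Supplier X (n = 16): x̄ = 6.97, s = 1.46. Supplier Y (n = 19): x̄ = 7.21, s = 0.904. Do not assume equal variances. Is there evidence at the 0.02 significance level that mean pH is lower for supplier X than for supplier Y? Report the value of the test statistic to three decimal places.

Let group 1 = supplier X, group 2 = supplier Y. H0: μ_1 = μ_2; H1: μ_1 < μ_2 (Welch's two-sample t-test, left-tailed).
t = (x̄_1 − x̄_2)/√(s_1²/n_1 + s_2²/n_2) = (6.97 − 7.21)/√(1.46²/16 + 0.904²/19) = -0.572
Welch–Satterthwaite df ≈ 24.15
p-value = P(T ≤ -0.572) ≈ 0.286
Since p ≈ 0.286 > α = 0.02, fail to reject H0; the evidence is not statistically significant.

-0.572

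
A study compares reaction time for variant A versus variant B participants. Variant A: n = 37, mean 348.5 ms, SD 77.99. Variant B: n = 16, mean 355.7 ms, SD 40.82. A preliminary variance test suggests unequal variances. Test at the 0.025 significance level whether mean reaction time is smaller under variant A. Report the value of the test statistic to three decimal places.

Let group 1 = variant A, group 2 = variant B. H0: μ_1 = μ_2; H1: μ_1 < μ_2 (Welch's two-sample t-test, left-tailed).
t = (x̄_1 − x̄_2)/√(s_1²/n_1 + s_2²/n_2) = (348.5 − 355.7)/√(77.99²/37 + 40.82²/16) = -0.439
Welch–Satterthwaite df ≈ 48.93
p-value = P(T ≤ -0.439) ≈ 0.3312
Since p ≈ 0.3312 > α = 0.025, fail to reject H0; the evidence is not statistically significant.

-0.439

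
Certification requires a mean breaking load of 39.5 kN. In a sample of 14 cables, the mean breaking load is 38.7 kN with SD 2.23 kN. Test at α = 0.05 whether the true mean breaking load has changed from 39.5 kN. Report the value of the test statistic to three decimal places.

H0: μ = 39.5; H1: μ ≠ 39.5 (one-sample t-test, two-sided).
t = (x̄ − μ₀)/(s/√n) = (38.7 − 39.5)/(2.23/√14) = -1.342
df = n − 1 = 13
Two-sided p-value ≈ 0.2025
Since p ≈ 0.2025 > α = 0.05, fail to reject H0; the evidence is not statistically significant.

-1.342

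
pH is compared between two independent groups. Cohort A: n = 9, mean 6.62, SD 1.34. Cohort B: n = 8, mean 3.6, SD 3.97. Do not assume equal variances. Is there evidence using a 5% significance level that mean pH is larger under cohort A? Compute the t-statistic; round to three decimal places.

Let group 1 = cohort A, group 2 = cohort B. H0: μ_1 = μ_2; H1: μ_1 > μ_2 (Welch's two-sample t-test, right-tailed).
t = (x̄_1 − x̄_2)/√(s_1²/n_1 + s_2²/n_2) = (6.62 − 3.6)/√(1.34²/9 + 3.97²/8) = 2.050
Welch–Satterthwaite df ≈ 8.41
p-value = P(T ≥ 2.050) ≈ 0.036
Since p ≈ 0.036 < α = 0.05, reject H0; the data support H1.

2.050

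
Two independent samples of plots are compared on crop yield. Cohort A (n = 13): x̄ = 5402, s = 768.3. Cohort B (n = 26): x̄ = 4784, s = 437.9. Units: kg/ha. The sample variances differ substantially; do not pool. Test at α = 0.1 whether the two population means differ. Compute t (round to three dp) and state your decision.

Let group 1 = cohort A, group 2 = cohort B. H0: μ_1 = μ_2; H1: μ_1 ≠ μ_2 (Welch's two-sample t-test, two-sided).
t = (x̄_1 − x̄_2)/√(s_1²/n_1 + s_2²/n_2) = (5402 − 4784)/√(768.3²/13 + 437.9²/26) = 2.690
Welch–Satterthwaite df ≈ 16.01
Two-sided p-value ≈ 0.0161
Since p ≈ 0.0161 < α = 0.1, reject H0; the evidence is statistically significant.

t = 2.690; reject H0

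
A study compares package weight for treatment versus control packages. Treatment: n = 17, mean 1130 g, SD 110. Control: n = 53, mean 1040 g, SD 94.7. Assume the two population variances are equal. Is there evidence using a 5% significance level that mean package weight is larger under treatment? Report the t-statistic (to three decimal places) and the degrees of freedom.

t = 3.278, df = 68

Let group 1 = treatment, group 2 = control. H0: μ_1 = μ_2; H1: μ_1 > μ_2 (two-sample pooled-variance t-test, right-tailed).
s_p² = [(17−1)·110² + (53−1)·94.7²]/(17+53−2) = 9705.01
t = (1130 − 1040)/√[9705.01·(1/17 + 1/53)] = 3.278
df = n₁ + n₂ − 2 = 68
p-value = P(T ≥ 3.278) ≈ 0.001
Since p ≈ 0.001 < α = 0.05, reject H0; the evidence is statistically significant.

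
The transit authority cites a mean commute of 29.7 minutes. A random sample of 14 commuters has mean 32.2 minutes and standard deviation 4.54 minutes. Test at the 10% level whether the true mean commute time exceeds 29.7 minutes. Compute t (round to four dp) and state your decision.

H0: μ = 29.7; H1: μ > 29.7 (one-sample t-test, right-tailed).
t = (x̄ − μ₀)/(s/√n) = (32.2 − 29.7)/(4.54/√14) = 2.0604
df = n − 1 = 13
p-value = P(T ≥ 2.0604) ≈ 0.0300
Since p ≈ 0.0300 < α = 0.1, reject H0; the data support H1.

t = 2.0604; reject H0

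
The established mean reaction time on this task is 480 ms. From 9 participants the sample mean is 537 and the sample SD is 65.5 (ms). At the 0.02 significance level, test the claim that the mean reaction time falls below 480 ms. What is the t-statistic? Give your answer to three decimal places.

2.611

H0: μ = 480; H1: μ < 480 (one-sample t-test, left-tailed).
t = (x̄ − μ₀)/(s/√n) = (537 − 480)/(65.5/√9) = 2.611
df = n − 1 = 8
p-value = P(T ≤ 2.611) ≈ 0.9845
Since p ≈ 0.9845 > α = 0.02, fail to reject H0; the evidence is not statistically significant.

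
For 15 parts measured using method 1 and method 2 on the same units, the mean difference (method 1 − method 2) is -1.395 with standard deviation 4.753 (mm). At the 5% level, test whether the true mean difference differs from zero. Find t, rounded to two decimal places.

H0: μ_d = 0; H1: μ_d ≠ 0 (paired t-test on the differences, two-sided).
t = d̄/(s_d/√n) = -1.395/(4.753/√15) = -1.14
df = n − 1 = 14
Two-sided p-value ≈ 0.2747
Since p ≈ 0.2747 > α = 0.05, fail to reject H0; the data do not provide sufficient evidence against H0.

-1.14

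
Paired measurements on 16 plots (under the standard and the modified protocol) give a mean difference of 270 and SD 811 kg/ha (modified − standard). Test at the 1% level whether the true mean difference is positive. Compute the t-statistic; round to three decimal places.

H0: μ_d = 0; H1: μ_d > 0 (paired t-test on the differences, right-tailed).
t = d̄/(s_d/√n) = 270/(811/√16) = 1.332
df = n − 1 = 15
p-value = P(T ≥ 1.332) ≈ 0.1014
Since p ≈ 0.1014 > α = 0.01, fail to reject H0; the data do not provide sufficient evidence against H0.

1.332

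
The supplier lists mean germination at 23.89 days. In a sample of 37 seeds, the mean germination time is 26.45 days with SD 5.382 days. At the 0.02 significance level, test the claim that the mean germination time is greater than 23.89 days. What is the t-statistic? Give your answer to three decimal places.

H0: μ = 23.89; H1: μ > 23.89 (one-sample t-test, right-tailed).
t = (x̄ − μ₀)/(s/√n) = (26.45 − 23.89)/(5.382/√37) = 2.893
df = n − 1 = 36
p-value = P(T ≥ 2.893) ≈ 0.0032
Since p ≈ 0.0032 < α = 0.02, reject H0; the evidence is statistically significant.

2.893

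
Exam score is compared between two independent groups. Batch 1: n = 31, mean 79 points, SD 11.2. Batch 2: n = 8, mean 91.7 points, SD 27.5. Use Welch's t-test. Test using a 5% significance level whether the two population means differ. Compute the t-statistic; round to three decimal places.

Let group 1 = batch 1, group 2 = batch 2. H0: μ_1 = μ_2; H1: μ_1 ≠ μ_2 (Welch's two-sample t-test, two-sided).
t = (x̄_1 − x̄_2)/√(s_1²/n_1 + s_2²/n_2) = (79 − 91.7)/√(11.2²/31 + 27.5²/8) = -1.279
Welch–Satterthwaite df ≈ 7.61
Two-sided p-value ≈ 0.238
Since p ≈ 0.238 > α = 0.05, fail to reject H0; the data do not provide sufficient evidence against H0.

-1.279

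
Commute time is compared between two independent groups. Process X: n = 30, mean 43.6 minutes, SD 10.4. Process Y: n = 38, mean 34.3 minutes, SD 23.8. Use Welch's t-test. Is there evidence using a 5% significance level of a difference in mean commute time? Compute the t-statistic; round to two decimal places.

2.16

Let group 1 = process X, group 2 = process Y. H0: μ_1 = μ_2; H1: μ_1 ≠ μ_2 (Welch's two-sample t-test, two-sided).
t = (x̄_1 − x̄_2)/√(s_1²/n_1 + s_2²/n_2) = (43.6 − 34.3)/√(10.4²/30 + 23.8²/38) = 2.16
Welch–Satterthwaite df ≈ 53.10
Two-sided p-value ≈ 0.0352
Since p ≈ 0.0352 < α = 0.05, reject H0; the data support H1.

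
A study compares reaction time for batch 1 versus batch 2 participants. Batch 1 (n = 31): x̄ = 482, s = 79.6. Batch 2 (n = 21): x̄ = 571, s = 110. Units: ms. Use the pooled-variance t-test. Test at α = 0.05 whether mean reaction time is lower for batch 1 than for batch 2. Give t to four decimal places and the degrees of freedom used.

Let group 1 = batch 1, group 2 = batch 2. H0: μ_1 = μ_2; H1: μ_1 < μ_2 (two-sample pooled-variance t-test, left-tailed).
s_p² = [(31−1)·79.6² + (21−1)·110²]/(31+21−2) = 8641.7
t = (482 − 571)/√[8641.7·(1/31 + 1/21)] = -3.3875
df = n₁ + n₂ − 2 = 50
p-value = P(T ≤ -3.3875) ≈ 0.001
Since p ≈ 0.001 < α = 0.05, reject H0; the evidence is statistically significant.

t = -3.3875, df = 50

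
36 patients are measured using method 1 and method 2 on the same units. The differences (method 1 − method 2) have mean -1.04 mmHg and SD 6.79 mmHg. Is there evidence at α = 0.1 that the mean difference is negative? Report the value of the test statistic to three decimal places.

H0: μ_d = 0; H1: μ_d < 0 (paired t-test on the differences, left-tailed).
t = d̄/(s_d/√n) = -1.04/(6.79/√36) = -0.919
df = n − 1 = 35
p-value = P(T ≤ -0.919) ≈ 0.1822
Since p ≈ 0.1822 > α = 0.1, fail to reject H0; the data do not provide sufficient evidence against H0.

-0.919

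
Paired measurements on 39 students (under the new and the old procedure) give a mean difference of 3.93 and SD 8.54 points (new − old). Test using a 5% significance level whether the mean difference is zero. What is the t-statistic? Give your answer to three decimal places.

H0: μ_d = 0; H1: μ_d ≠ 0 (paired t-test on the differences, two-sided).
t = d̄/(s_d/√n) = 3.93/(8.54/√39) = 2.874
df = n − 1 = 38
Two-sided p-value ≈ 0.007
Since p ≈ 0.007 < α = 0.05, reject H0; the data support H1.

2.874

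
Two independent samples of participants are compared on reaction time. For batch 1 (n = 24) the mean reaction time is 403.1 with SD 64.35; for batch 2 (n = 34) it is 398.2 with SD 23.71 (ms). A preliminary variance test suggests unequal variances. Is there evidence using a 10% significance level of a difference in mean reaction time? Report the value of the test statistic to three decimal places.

Let group 1 = batch 1, group 2 = batch 2. H0: μ_1 = μ_2; H1: μ_1 ≠ μ_2 (Welch's two-sample t-test, two-sided).
t = (x̄_1 − x̄_2)/√(s_1²/n_1 + s_2²/n_2) = (403.1 − 398.2)/√(64.35²/24 + 23.71²/34) = 0.356
Welch–Satterthwaite df ≈ 27.44
Two-sided p-value ≈ 0.7243
Since p ≈ 0.7243 > α = 0.1, fail to reject H0; the evidence is not statistically significant.

0.356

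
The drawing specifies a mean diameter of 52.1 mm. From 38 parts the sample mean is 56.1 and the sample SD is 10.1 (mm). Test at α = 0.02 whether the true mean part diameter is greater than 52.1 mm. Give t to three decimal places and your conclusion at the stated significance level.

t = 2.441; reject H0

H0: μ = 52.1; H1: μ > 52.1 (one-sample t-test, right-tailed).
t = (x̄ − μ₀)/(s/√n) = (56.1 − 52.1)/(10.1/√38) = 2.441
df = n − 1 = 37
p-value = P(T ≥ 2.441) ≈ 0.010
Since p ≈ 0.010 < α = 0.02, reject H0; the data support H1.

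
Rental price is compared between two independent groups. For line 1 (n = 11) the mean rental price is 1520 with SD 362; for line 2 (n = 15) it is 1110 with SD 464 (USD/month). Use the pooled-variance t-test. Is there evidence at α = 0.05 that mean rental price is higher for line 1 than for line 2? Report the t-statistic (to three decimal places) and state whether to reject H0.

Let group 1 = line 1, group 2 = line 2. H0: μ_1 = μ_2; H1: μ_1 > μ_2 (two-sample pooled-variance t-test, right-tailed).
s_p² = [(11−1)·362² + (15−1)·464²]/(11+15−2) = 180191
t = (1520 − 1110)/√[180191·(1/11 + 1/15)] = 2.433
df = n₁ + n₂ − 2 = 24
p-value = P(T ≥ 2.433) ≈ 0.011
Since p ≈ 0.011 < α = 0.05, reject H0; the data support H1.

t = 2.433; reject H0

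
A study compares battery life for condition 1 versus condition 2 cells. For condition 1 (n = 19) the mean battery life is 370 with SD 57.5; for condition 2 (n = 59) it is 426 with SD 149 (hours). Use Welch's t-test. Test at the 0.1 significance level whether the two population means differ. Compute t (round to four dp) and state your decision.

Let group 1 = condition 1, group 2 = condition 2. H0: μ_1 = μ_2; H1: μ_1 ≠ μ_2 (Welch's two-sample t-test, two-sided).
t = (x̄_1 − x̄_2)/√(s_1²/n_1 + s_2²/n_2) = (370 − 426)/√(57.5²/19 + 149²/59) = -2.3872
Welch–Satterthwaite df ≈ 73.44
Two-sided p-value ≈ 0.0196
Since p ≈ 0.0196 < α = 0.1, reject H0; the evidence is statistically significant.

t = -2.3872; reject H0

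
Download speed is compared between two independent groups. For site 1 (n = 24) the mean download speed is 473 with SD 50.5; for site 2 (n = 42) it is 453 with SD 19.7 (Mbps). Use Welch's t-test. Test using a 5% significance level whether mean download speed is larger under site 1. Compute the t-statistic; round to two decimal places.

1.86

Let group 1 = site 1, group 2 = site 2. H0: μ_1 = μ_2; H1: μ_1 > μ_2 (Welch's two-sample t-test, right-tailed).
t = (x̄_1 − x̄_2)/√(s_1²/n_1 + s_2²/n_2) = (473 − 453)/√(50.5²/24 + 19.7²/42) = 1.86
Welch–Satterthwaite df ≈ 27.06
p-value = P(T ≥ 1.86) ≈ 0.037
Since p ≈ 0.037 < α = 0.05, reject H0; the evidence is statistically significant.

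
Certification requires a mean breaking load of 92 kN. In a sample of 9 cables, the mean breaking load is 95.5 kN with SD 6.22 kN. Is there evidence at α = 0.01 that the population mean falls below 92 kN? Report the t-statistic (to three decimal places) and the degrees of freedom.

H0: μ = 92; H1: μ < 92 (one-sample t-test, left-tailed).
t = (x̄ − μ₀)/(s/√n) = (95.5 − 92)/(6.22/√9) = 1.688
df = n − 1 = 8
p-value = P(T ≤ 1.688) ≈ 0.9351
Since p ≈ 0.9351 > α = 0.01, fail to reject H0; the data do not provide sufficient evidence against H0.

t = 1.688, df = 8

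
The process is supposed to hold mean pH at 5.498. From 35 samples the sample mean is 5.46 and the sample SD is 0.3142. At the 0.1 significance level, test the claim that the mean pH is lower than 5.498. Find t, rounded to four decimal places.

-0.7155

H0: μ = 5.498; H1: μ < 5.498 (one-sample t-test, left-tailed).
t = (x̄ − μ₀)/(s/√n) = (5.46 − 5.498)/(0.3142/√35) = -0.7155
df = n − 1 = 34
p-value = P(T ≤ -0.7155) ≈ 0.2396
Since p ≈ 0.2396 > α = 0.1, fail to reject H0; the evidence is not statistically significant.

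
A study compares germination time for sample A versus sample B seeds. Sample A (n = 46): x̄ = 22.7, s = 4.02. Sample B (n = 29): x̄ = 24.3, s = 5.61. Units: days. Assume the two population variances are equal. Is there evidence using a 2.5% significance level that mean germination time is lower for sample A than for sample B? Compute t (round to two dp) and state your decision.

Let group 1 = sample A, group 2 = sample B. H0: μ_1 = μ_2; H1: μ_1 < μ_2 (two-sample pooled-variance t-test, left-tailed).
s_p² = [(46−1)·4.02² + (29−1)·5.61²]/(46+29−2) = 22.0334
t = (22.7 − 24.3)/√[22.0334·(1/46 + 1/29)] = -1.44
df = n₁ + n₂ − 2 = 73
p-value = P(T ≤ -1.44) ≈ 0.0774
Since p ≈ 0.0774 > α = 0.025, fail to reject H0; the data do not provide sufficient evidence against H0.

t = -1.44; fail to reject H0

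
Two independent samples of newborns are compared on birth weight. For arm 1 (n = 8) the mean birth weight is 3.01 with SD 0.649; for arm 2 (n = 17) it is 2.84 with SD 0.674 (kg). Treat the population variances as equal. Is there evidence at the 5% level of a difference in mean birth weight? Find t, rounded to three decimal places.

0.595

Let group 1 = arm 1, group 2 = arm 2. H0: μ_1 = μ_2; H1: μ_1 ≠ μ_2 (two-sample pooled-variance t-test, two-sided).
s_p² = [(8−1)·0.649² + (17−1)·0.674²]/(8+17−2) = 0.44421
t = (3.01 − 2.84)/√[0.44421·(1/8 + 1/17)] = 0.595
df = n₁ + n₂ − 2 = 23
Two-sided p-value ≈ 0.5577
Since p ≈ 0.5577 > α = 0.05, fail to reject H0; the data do not provide sufficient evidence against H0.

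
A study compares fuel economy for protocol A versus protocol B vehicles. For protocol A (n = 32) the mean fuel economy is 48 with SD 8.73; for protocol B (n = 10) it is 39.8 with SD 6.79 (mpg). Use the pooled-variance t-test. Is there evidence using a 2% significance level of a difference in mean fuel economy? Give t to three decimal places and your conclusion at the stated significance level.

t = 2.716; reject H0

Let group 1 = protocol A, group 2 = protocol B. H0: μ_1 = μ_2; H1: μ_1 ≠ μ_2 (two-sample pooled-variance t-test, two-sided).
s_p² = [(32−1)·8.73² + (10−1)·6.79²]/(32+10−2) = 69.4384
t = (48 − 39.8)/√[69.4384·(1/32 + 1/10)] = 2.716
df = n₁ + n₂ − 2 = 40
Two-sided p-value ≈ 0.010
Since p ≈ 0.010 < α = 0.02, reject H0; the data support H1.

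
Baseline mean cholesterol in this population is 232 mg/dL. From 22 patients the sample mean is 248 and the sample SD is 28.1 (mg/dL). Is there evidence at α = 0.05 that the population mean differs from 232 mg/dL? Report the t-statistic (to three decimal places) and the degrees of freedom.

H0: μ = 232; H1: μ ≠ 232 (one-sample t-test, two-sided).
t = (x̄ − μ₀)/(s/√n) = (248 − 232)/(28.1/√22) = 2.671
df = n − 1 = 21
Two-sided p-value ≈ 0.0143
Since p ≈ 0.0143 < α = 0.05, reject H0; the data support H1.

t = 2.671, df = 21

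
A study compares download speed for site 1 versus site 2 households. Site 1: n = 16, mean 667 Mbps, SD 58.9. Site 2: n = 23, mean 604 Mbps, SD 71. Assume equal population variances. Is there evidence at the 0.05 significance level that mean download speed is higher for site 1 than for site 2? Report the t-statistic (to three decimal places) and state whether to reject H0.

Let group 1 = site 1, group 2 = site 2. H0: μ_1 = μ_2; H1: μ_1 > μ_2 (two-sample pooled-variance t-test, right-tailed).
s_p² = [(16−1)·58.9² + (23−1)·71²]/(16+23−2) = 4403.79
t = (667 − 604)/√[4403.79·(1/16 + 1/23)] = 2.916
df = n₁ + n₂ − 2 = 37
p-value = P(T ≥ 2.916) ≈ 0.0030
Since p ≈ 0.0030 < α = 0.05, reject H0; the data support H1.

t = 2.916; reject H0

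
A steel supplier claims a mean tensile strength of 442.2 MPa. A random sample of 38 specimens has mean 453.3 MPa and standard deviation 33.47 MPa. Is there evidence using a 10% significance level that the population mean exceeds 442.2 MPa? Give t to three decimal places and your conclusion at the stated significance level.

t = 2.044; reject H0

H0: μ = 442.2; H1: μ > 442.2 (one-sample t-test, right-tailed).
t = (x̄ − μ₀)/(s/√n) = (453.3 − 442.2)/(33.47/√38) = 2.044
df = n − 1 = 37
p-value = P(T ≥ 2.044) ≈ 0.024
Since p ≈ 0.024 < α = 0.1, reject H0; the data support H1.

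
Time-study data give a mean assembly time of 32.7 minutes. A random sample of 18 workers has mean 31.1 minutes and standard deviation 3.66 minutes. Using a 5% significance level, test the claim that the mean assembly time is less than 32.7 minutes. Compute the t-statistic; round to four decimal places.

-1.8547

H0: μ = 32.7; H1: μ < 32.7 (one-sample t-test, left-tailed).
t = (x̄ − μ₀)/(s/√n) = (31.1 − 32.7)/(3.66/√18) = -1.8547
df = n − 1 = 17
p-value = P(T ≤ -1.8547) ≈ 0.041
Since p ≈ 0.041 < α = 0.05, reject H0; the evidence is statistically significant.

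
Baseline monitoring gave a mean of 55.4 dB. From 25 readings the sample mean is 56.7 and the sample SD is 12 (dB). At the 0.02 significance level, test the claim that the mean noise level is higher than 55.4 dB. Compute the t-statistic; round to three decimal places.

H0: μ = 55.4; H1: μ > 55.4 (one-sample t-test, right-tailed).
t = (x̄ − μ₀)/(s/√n) = (56.7 − 55.4)/(12/√25) = 0.542
df = n − 1 = 24
p-value = P(T ≥ 0.542) ≈ 0.2965
Since p ≈ 0.2965 > α = 0.02, fail to reject H0; the data do not provide sufficient evidence against H0.

0.542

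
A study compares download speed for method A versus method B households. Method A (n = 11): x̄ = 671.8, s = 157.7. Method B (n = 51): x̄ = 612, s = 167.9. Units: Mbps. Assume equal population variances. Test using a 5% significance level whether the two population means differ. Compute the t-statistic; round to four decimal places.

1.0820

Let group 1 = method A, group 2 = method B. H0: μ_1 = μ_2; H1: μ_1 ≠ μ_2 (two-sample pooled-variance t-test, two-sided).
s_p² = [(11−1)·157.7² + (51−1)·167.9²]/(11+51−2) = 27636.9
t = (671.8 − 612)/√[27636.9·(1/11 + 1/51)] = 1.0820
df = n₁ + n₂ − 2 = 60
Two-sided p-value ≈ 0.2836
Since p ≈ 0.2836 > α = 0.05, fail to reject H0; the evidence is not statistically significant.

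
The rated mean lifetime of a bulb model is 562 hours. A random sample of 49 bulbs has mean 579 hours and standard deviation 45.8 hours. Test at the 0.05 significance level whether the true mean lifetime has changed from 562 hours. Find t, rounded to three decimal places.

H0: μ = 562; H1: μ ≠ 562 (one-sample t-test, two-sided).
t = (x̄ − μ₀)/(s/√n) = (579 − 562)/(45.8/√49) = 2.598
df = n − 1 = 48
Two-sided p-value ≈ 0.0124
Since p ≈ 0.0124 < α = 0.05, reject H0; the evidence is statistically significant.

2.598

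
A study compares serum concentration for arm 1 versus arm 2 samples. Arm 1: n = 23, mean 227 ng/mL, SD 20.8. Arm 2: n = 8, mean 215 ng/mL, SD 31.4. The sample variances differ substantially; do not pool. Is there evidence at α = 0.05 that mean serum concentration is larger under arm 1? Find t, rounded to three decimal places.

Let group 1 = arm 1, group 2 = arm 2. H0: μ_1 = μ_2; H1: μ_1 > μ_2 (Welch's two-sample t-test, right-tailed).
t = (x̄_1 − x̄_2)/√(s_1²/n_1 + s_2²/n_2) = (227 − 215)/√(20.8²/23 + 31.4²/8) = 1.007
Welch–Satterthwaite df ≈ 9.23
p-value = P(T ≥ 1.007) ≈ 0.170
Since p ≈ 0.170 > α = 0.05, fail to reject H0; the data do not provide sufficient evidence against H0.

1.007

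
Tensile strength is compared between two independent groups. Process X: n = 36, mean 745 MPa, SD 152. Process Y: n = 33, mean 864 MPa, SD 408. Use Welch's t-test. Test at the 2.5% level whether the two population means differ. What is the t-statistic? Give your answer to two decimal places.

Let group 1 = process X, group 2 = process Y. H0: μ_1 = μ_2; H1: μ_1 ≠ μ_2 (Welch's two-sample t-test, two-sided).
t = (x̄_1 − x̄_2)/√(s_1²/n_1 + s_2²/n_2) = (745 − 864)/√(152²/36 + 408²/33) = -1.58
Welch–Satterthwaite df ≈ 40.07
Two-sided p-value ≈ 0.122
Since p ≈ 0.122 > α = 0.025, fail to reject H0; the data do not provide sufficient evidence against H0.

-1.58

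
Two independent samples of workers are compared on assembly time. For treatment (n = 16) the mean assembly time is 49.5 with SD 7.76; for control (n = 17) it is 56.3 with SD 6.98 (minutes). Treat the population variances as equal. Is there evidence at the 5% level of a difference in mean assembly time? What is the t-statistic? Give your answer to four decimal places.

Let group 1 = treatment, group 2 = control. H0: μ_1 = μ_2; H1: μ_1 ≠ μ_2 (two-sample pooled-variance t-test, two-sided).
s_p² = [(16−1)·7.76² + (17−1)·6.98²]/(16+17−2) = 54.2836
t = (49.5 − 56.3)/√[54.2836·(1/16 + 1/17)] = -2.6497
df = n₁ + n₂ − 2 = 31
Two-sided p-value ≈ 0.013
Since p ≈ 0.013 < α = 0.05, reject H0; the data support H1.

-2.6497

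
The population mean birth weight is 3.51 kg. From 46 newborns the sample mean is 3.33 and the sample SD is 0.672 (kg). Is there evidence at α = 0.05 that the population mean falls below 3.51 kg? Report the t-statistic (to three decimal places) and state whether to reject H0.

H0: μ = 3.51; H1: μ < 3.51 (one-sample t-test, left-tailed).
t = (x̄ − μ₀)/(s/√n) = (3.33 − 3.51)/(0.672/√46) = -1.817
df = n − 1 = 45
p-value = P(T ≤ -1.817) ≈ 0.0380
Since p ≈ 0.0380 < α = 0.05, reject H0; the evidence is statistically significant.

t = -1.817; reject H0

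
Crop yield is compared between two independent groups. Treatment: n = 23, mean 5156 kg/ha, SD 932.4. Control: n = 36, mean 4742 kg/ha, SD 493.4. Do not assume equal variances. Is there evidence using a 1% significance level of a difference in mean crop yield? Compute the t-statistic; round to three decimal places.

1.961

Let group 1 = treatment, group 2 = control. H0: μ_1 = μ_2; H1: μ_1 ≠ μ_2 (Welch's two-sample t-test, two-sided).
t = (x̄_1 − x̄_2)/√(s_1²/n_1 + s_2²/n_2) = (5156 − 4742)/√(932.4²/23 + 493.4²/36) = 1.961
Welch–Satterthwaite df ≈ 29.97
Two-sided p-value ≈ 0.0592
Since p ≈ 0.0592 > α = 0.01, fail to reject H0; the data do not provide sufficient evidence against H0.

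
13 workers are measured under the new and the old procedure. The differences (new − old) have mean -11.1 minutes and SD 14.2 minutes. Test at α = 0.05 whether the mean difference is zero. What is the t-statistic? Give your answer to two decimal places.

H0: μ_d = 0; H1: μ_d ≠ 0 (paired t-test on the differences, two-sided).
t = d̄/(s_d/√n) = -11.1/(14.2/√13) = -2.82
df = n − 1 = 12
Two-sided p-value ≈ 0.0155
Since p ≈ 0.0155 < α = 0.05, reject H0; the data support H1.

-2.82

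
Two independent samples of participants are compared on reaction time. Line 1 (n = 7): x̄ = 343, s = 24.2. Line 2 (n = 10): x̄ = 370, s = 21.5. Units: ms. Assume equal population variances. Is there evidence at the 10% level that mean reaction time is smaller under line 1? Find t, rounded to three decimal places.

-2.422

Let group 1 = line 1, group 2 = line 2. H0: μ_1 = μ_2; H1: μ_1 < μ_2 (two-sample pooled-variance t-test, left-tailed).
s_p² = [(7−1)·24.2² + (10−1)·21.5²]/(7+10−2) = 511.606
t = (343 − 370)/√[511.606·(1/7 + 1/10)] = -2.422
df = n₁ + n₂ − 2 = 15
p-value = P(T ≤ -2.422) ≈ 0.0143
Since p ≈ 0.0143 < α = 0.1, reject H0; the evidence is statistically significant.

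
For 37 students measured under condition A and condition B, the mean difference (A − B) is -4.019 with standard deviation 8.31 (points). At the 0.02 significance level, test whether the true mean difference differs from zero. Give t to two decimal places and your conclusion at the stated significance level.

H0: μ_d = 0; H1: μ_d ≠ 0 (paired t-test on the differences, two-sided).
t = d̄/(s_d/√n) = -4.019/(8.31/√37) = -2.94
df = n − 1 = 36
Two-sided p-value ≈ 0.006
Since p ≈ 0.006 < α = 0.02, reject H0; the data support H1.

t = -2.94; reject H0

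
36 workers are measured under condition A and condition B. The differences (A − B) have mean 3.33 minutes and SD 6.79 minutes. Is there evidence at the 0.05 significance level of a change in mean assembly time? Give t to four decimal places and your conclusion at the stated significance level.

H0: μ_d = 0; H1: μ_d ≠ 0 (paired t-test on the differences, two-sided).
t = d̄/(s_d/√n) = 3.33/(6.79/√36) = 2.9426
df = n − 1 = 35
Two-sided p-value ≈ 0.006
Since p ≈ 0.006 < α = 0.05, reject H0; the data support H1.

t = 2.9426; reject H0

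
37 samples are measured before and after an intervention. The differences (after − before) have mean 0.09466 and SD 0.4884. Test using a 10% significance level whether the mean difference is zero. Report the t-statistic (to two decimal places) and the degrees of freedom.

t = 1.18, df = 36

H0: μ_d = 0; H1: μ_d ≠ 0 (paired t-test on the differences, two-sided).
t = d̄/(s_d/√n) = 0.09466/(0.4884/√37) = 1.18
df = n − 1 = 36
Two-sided p-value ≈ 0.246
Since p ≈ 0.246 > α = 0.1, fail to reject H0; the evidence is not statistically significant.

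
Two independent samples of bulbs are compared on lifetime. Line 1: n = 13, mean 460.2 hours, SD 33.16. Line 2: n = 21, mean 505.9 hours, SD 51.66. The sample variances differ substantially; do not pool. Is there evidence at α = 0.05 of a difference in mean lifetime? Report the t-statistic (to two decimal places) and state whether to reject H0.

Let group 1 = line 1, group 2 = line 2. H0: μ_1 = μ_2; H1: μ_1 ≠ μ_2 (Welch's two-sample t-test, two-sided).
t = (x̄_1 − x̄_2)/√(s_1²/n_1 + s_2²/n_2) = (460.2 − 505.9)/√(33.16²/13 + 51.66²/21) = -3.14
Welch–Satterthwaite df ≈ 31.92
Two-sided p-value ≈ 0.0036
Since p ≈ 0.0036 < α = 0.05, reject H0; the data support H1.

t = -3.14; reject H0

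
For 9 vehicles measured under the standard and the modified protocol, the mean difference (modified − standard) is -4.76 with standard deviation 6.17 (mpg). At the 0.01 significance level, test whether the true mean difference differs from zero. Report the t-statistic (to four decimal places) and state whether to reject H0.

t = -2.3144; fail to reject H0

H0: μ_d = 0; H1: μ_d ≠ 0 (paired t-test on the differences, two-sided).
t = d̄/(s_d/√n) = -4.76/(6.17/√9) = -2.3144
df = n − 1 = 8
Two-sided p-value ≈ 0.049
Since p ≈ 0.049 > α = 0.01, fail to reject H0; the data do not provide sufficient evidence against H0.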